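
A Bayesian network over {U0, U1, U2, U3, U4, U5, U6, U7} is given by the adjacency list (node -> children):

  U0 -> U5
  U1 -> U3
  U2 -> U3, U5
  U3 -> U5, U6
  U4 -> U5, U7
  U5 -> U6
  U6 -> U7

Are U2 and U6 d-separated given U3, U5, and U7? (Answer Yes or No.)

No

6 paths connect U2 and U6; each must be blocked for d-separation to hold:
Path 1: U2 → U3 → U5 ← U4 → U7 ← U6
  U3 is a chain here and U3 is conditioned on, so the path is blocked at U3.
Path 2: U2 → U3 → U5 → U6
  U3 is a chain here and U3 is conditioned on, so the path is blocked at U3.
Path 3: U2 → U3 → U6
  U3 is a chain here and U3 is conditioned on, so the path is blocked at U3.
Path 4: U2 → U5 ← U4 → U7 ← U6
  U5 is a collider and U5 is conditioned on, which opens it; U4 is a fork and U4 is not conditioned on; U7 is a collider and U7 is conditioned on, which opens it — no node blocks this path, so it is active.
Path 5: U2 → U5 ← U3 → U6
  U3 is a fork here and U3 is conditioned on, so the path is blocked at U3.
Path 6: U2 → U5 → U6
  U5 is a chain here and U5 is conditioned on, so the path is blocked at U5.
Since the path U2 → U5 ← U4 → U7 ← U6 is active, U2 and U6 are not d-separated given {U3, U5, U7}.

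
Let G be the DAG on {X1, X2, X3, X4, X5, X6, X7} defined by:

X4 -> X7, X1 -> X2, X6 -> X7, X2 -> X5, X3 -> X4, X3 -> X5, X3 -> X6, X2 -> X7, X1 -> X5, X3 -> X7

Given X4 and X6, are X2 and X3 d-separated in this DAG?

Yes

We examine all 5 paths between X2 and X3:
Path 1: X2 → X5 ← X3
  X5 is a collider here and neither X5 nor any of its descendants is conditioned on, so the collider stays closed — the path is blocked at X5.
Path 2: X2 ← X1 → X5 ← X3
  X5 is a collider here and neither X5 nor any of its descendants is conditioned on, so the collider stays closed — the path is blocked at X5.
Path 3: X2 → X7 ← X4 ← X3
  X7 is a collider here and neither X7 nor any of its descendants is conditioned on, so the collider stays closed — the path is blocked at X7.
Path 4: X2 → X7 ← X3
  X7 is a collider here and neither X7 nor any of its descendants is conditioned on, so the collider stays closed — the path is blocked at X7.
Path 5: X2 → X7 ← X6 ← X3
  X7 is a collider here and neither X7 nor any of its descendants is conditioned on, so the collider stays closed — the path is blocked at X7.
Every path is blocked, so X2 and X3 are d-separated given {X4, X6}.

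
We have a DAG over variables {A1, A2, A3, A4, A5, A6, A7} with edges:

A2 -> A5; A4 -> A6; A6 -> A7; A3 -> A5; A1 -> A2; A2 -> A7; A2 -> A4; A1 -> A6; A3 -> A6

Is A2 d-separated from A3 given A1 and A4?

We examine all 4 paths between A2 and A3:
Path 1: A2 → A7 ← A6 ← A3
  A7 is a collider here and neither A7 nor any of its descendants is conditioned on, so the collider stays closed — the path is blocked at A7.
Path 2: A2 → A5 ← A3
  A5 is a collider here and neither A5 nor any of its descendants is conditioned on, so the collider stays closed — the path is blocked at A5.
Path 3: A2 ← A1 → A6 ← A3
  A1 is a fork here and A1 is conditioned on, so the path is blocked at A1.
Path 4: A2 → A4 → A6 ← A3
  A4 is a chain here and A4 is conditioned on, so the path is blocked at A4.
All paths are blocked; A2 ⊥ A3 | {A1, A4} holds.

Yes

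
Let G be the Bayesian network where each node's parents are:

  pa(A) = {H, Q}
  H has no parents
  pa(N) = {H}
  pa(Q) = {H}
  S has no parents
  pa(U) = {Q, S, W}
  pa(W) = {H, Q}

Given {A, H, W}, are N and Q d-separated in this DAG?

4 paths connect N and Q; each must be blocked for d-separation to hold:
Path 1: N ← H → A ← Q
  H is a fork here and H is conditioned on, so the path is blocked at H.
Path 2: N ← H → Q
  H is a fork here and H is conditioned on, so the path is blocked at H.
Path 3: N ← H → W → U ← Q
  H is a fork here and H is conditioned on, so the path is blocked at H.
Path 4: N ← H → W ← Q
  H is a fork here and H is conditioned on, so the path is blocked at H.
Every path is blocked, so N and Q are d-separated given {A, H, W}.

Yes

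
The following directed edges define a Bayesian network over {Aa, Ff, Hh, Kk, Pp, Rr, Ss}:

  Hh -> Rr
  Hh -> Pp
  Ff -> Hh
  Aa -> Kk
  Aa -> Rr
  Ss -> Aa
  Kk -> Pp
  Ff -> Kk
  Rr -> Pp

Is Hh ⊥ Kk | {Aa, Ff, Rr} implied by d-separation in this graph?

Yes — Hh and Kk are d-separated given {Aa, Ff, Rr}.

There are 5 undirected paths between Hh and Kk; checking each against the conditioning set {Aa, Ff, Rr}:
Path 1: Hh ← Ff → Kk
  Ff is a fork here and Ff is conditioned on, so the path is blocked at Ff.
Path 2: Hh → Rr → Pp ← Kk
  Rr is a chain here and Rr is conditioned on, so the path is blocked at Rr.
Path 3: Hh → Rr ← Aa → Kk
  Aa is a fork here and Aa is conditioned on, so the path is blocked at Aa.
Path 4: Hh → Pp ← Rr ← Aa → Kk
  Pp is a collider here and neither Pp nor any of its descendants is conditioned on, so the collider stays closed — the path is blocked at Pp.
Path 5: Hh → Pp ← Kk
  Pp is a collider here and neither Pp nor any of its descendants is conditioned on, so the collider stays closed — the path is blocked at Pp.
All paths are blocked; Hh ⊥ Kk | {Aa, Ff, Rr} holds.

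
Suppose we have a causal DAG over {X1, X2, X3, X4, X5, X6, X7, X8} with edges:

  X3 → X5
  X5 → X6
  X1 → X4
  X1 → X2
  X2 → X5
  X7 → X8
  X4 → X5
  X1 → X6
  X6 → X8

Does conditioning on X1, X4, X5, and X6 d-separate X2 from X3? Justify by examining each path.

Enumerating the 3 paths from X2 to X3 and testing each for blocking by {X1, X4, X5, X6}:
Path 1: X2 → X5 ← X3
  X5 is a collider and X5 is conditioned on, which opens it — no node blocks this path, so it is active.
Path 2: X2 ← X1 → X6 ← X5 ← X3
  X1 is a fork here and X1 is conditioned on, so the path is blocked at X1.
Path 3: X2 ← X1 → X4 → X5 ← X3
  X1 is a fork here and X1 is conditioned on, so the path is blocked at X1.
Because an active path exists, X2 and X3 are not d-separated.

No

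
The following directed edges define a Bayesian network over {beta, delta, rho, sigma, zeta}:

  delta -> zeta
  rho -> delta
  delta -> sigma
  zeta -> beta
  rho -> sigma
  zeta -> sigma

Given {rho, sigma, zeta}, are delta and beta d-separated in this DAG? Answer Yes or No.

3 paths connect delta and beta; each must be blocked for d-separation to hold:
Path 1: delta → zeta → beta
  zeta is a chain here and zeta is conditioned on, so the path is blocked at zeta.
Path 2: delta → sigma ← zeta → beta
  zeta is a fork here and zeta is conditioned on, so the path is blocked at zeta.
Path 3: delta ← rho → sigma ← zeta → beta
  rho is a fork here and rho is conditioned on, so the path is blocked at rho.
All paths are blocked; delta ⊥ beta | {rho, sigma, zeta} holds.

Yes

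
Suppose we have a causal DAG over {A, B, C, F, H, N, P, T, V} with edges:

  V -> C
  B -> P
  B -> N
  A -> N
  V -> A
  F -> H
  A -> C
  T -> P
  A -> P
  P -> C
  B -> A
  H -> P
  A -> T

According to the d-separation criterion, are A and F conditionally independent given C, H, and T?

6 paths connect A and F; each must be blocked for d-separation to hold:
Path 1: A → T → P ← H ← F
  T is a chain here and T is conditioned on, so the path is blocked at T.
Path 2: A ← V → C ← P ← H ← F
  H is a chain here and H is conditioned on, so the path is blocked at H.
Path 3: A → C ← P ← H ← F
  H is a chain here and H is conditioned on, so the path is blocked at H.
Path 4: A → N ← B → P ← H ← F
  N is a collider here and neither N nor any of its descendants is conditioned on, so the collider stays closed — the path is blocked at N.
Path 5: A ← B → P ← H ← F
  H is a chain here and H is conditioned on, so the path is blocked at H.
Path 6: A → P ← H ← F
  H is a chain here and H is conditioned on, so the path is blocked at H.
All paths are blocked; A ⊥ F | {C, H, T} holds.

Yes — A and F are d-separated given {C, H, T}.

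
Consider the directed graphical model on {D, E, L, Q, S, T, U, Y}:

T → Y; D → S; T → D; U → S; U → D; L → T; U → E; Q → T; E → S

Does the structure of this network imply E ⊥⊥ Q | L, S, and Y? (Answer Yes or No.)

There are 4 undirected paths between E and Q; checking each against the conditioning set {L, S, Y}:
Path 1: E → S ← U → D ← T ← Q
  S is a collider and S is conditioned on, which opens it; U is a fork and U is not conditioned on; D is a collider and its descendant S is conditioned on, which opens it; T is a chain and T is not conditioned on — no node blocks this path, so it is active.
Path 2: E → S ← D ← T ← Q
  S is a collider and S is conditioned on, which opens it; D is a chain and D is not conditioned on; T is a chain and T is not conditioned on — no node blocks this path, so it is active.
Path 3: E ← U → S ← D ← T ← Q
  U is a fork and U is not conditioned on; S is a collider and S is conditioned on, which opens it; D is a chain and D is not conditioned on; T is a chain and T is not conditioned on — no node blocks this path, so it is active.
Path 4: E ← U → D ← T ← Q
  U is a fork and U is not conditioned on; D is a collider and its descendant S is conditioned on, which opens it; T is a chain and T is not conditioned on — no node blocks this path, so it is active.
At least one path is unblocked, so d-separation fails.

No — E and Q are not d-separated given {L, S, Y}.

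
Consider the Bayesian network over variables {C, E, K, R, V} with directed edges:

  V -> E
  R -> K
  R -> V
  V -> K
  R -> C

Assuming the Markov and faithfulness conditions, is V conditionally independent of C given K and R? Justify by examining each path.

Yes

We examine all 2 paths between V and C:
  1. V ← R → C — R:fork[blocks] ⇒ blocked
  2. V → K ← R → C — K:collider[open]; R:fork[blocks] ⇒ blocked
Since every path is blocked, d-separation holds.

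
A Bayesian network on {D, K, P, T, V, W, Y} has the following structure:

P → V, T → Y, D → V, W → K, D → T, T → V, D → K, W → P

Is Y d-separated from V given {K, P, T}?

3 paths connect Y and V; each must be blocked for d-separation to hold:
Path 1: Y ← T → V
  T is a fork here and T is conditioned on, so the path is blocked at T.
Path 2: Y ← T ← D → V
  T is a chain here and T is conditioned on, so the path is blocked at T.
Path 3: Y ← T ← D → K ← W → P → V
  T is a chain here and T is conditioned on, so the path is blocked at T.
All paths are blocked; Y ⊥ V | {K, P, T} holds.

Yes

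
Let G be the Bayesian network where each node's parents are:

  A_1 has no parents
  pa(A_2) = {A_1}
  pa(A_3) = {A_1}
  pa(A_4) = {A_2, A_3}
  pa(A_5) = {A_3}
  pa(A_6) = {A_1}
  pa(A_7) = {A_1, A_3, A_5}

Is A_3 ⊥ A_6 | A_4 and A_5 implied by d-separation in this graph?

Enumerating the 4 paths from A_3 to A_6 and testing each for blocking by {A_4, A_5}:
  1. A_3 → A_5 → A_7 ← A_1 → A_6 — A_5:chain[blocks]; A_7:collider[blocks]; A_1:fork[open] ⇒ blocked
  2. A_3 ← A_1 → A_6 — A_1:fork[open] ⇒ active
  3. A_3 → A_4 ← A_2 ← A_1 → A_6 — A_4:collider[open]; A_2:chain[open]; A_1:fork[open] ⇒ active
  4. A_3 → A_7 ← A_1 → A_6 — A_7:collider[blocks]; A_1:fork[open] ⇒ blocked
Because an active path exists, A_3 and A_6 are not d-separated.

No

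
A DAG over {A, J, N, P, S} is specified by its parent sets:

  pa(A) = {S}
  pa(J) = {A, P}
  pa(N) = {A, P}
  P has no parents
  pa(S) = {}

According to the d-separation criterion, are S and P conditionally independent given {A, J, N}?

Yes

2 paths connect S and P; each must be blocked for d-separation to hold:
  1. S → A → N ← P — A:chain[blocks]; N:collider[open] ⇒ blocked
  2. S → A → J ← P — A:chain[blocks]; J:collider[open] ⇒ blocked
Since every path is blocked, d-separation holds.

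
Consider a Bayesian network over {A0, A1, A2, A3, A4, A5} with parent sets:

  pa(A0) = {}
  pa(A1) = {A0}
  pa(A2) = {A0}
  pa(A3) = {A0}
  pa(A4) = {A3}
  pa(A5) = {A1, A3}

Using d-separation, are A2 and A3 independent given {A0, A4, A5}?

Yes — A2 and A3 are d-separated given {A0, A4, A5}.

There are 2 undirected paths between A2 and A3; checking each against the conditioning set {A0, A4, A5}:
Path 1: A2 ← A0 → A3
  A0 is a fork here and A0 is conditioned on, so the path is blocked at A0.
Path 2: A2 ← A0 → A1 → A5 ← A3
  A0 is a fork here and A0 is conditioned on, so the path is blocked at A0.
All paths are blocked; A2 ⊥ A3 | {A0, A4, A5} holds.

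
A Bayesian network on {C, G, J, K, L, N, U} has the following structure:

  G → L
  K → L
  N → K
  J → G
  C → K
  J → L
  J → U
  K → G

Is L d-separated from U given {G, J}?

There are 3 undirected paths between L and U; checking each against the conditioning set {G, J}:
Path 1: L ← G ← J → U
  G is a chain here and G is conditioned on, so the path is blocked at G.
Path 2: L ← J → U
  J is a fork here and J is conditioned on, so the path is blocked at J.
Path 3: L ← K → G ← J → U
  J is a fork here and J is conditioned on, so the path is blocked at J.
Since every path is blocked, d-separation holds.

Yes — L and U are d-separated given {G, J}.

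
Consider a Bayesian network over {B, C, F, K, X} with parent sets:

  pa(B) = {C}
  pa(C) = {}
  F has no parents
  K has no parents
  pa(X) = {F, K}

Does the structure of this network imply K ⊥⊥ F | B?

There is one path between K and F:
  1. K → X ← F — X:collider[blocks] ⇒ blocked
All paths are blocked; K ⊥ F | {B} holds.

Yes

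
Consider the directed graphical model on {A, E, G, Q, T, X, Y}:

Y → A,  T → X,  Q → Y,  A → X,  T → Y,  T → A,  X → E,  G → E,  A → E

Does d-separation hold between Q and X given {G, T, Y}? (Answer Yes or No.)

We examine all 6 paths between Q and X:
  1. Q → Y ← T → X — Y:collider[open]; T:fork[blocks] ⇒ blocked
  2. Q → Y ← T → A → X — Y:collider[open]; T:fork[blocks]; A:chain[open] ⇒ blocked
  3. Q → Y ← T → A → E ← X — Y:collider[open]; T:fork[blocks]; A:chain[open]; E:collider[blocks] ⇒ blocked
  4. Q → Y → A → X — Y:chain[blocks]; A:chain[open] ⇒ blocked
  5. Q → Y → A ← T → X — Y:chain[blocks]; A:collider[blocks]; T:fork[blocks] ⇒ blocked
  6. Q → Y → A → E ← X — Y:chain[blocks]; A:chain[open]; E:collider[blocks] ⇒ blocked
Every path is blocked, so Q and X are d-separated given {G, T, Y}.

Yes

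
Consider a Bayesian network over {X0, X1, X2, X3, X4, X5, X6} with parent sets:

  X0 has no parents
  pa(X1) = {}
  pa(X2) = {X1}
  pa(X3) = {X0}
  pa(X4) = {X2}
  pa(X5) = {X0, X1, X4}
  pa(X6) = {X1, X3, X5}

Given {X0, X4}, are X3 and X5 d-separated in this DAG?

Yes

Enumerating the 4 paths from X3 to X5 and testing each for blocking by {X0, X4}:
  1. X3 → X6 ← X1 → X2 → X4 → X5 — X6:collider[blocks]; X1:fork[open]; X2:chain[open]; X4:chain[blocks] ⇒ blocked
  2. X3 → X6 ← X1 → X5 — X6:collider[blocks]; X1:fork[open] ⇒ blocked
  3. X3 → X6 ← X5 — X6:collider[blocks] ⇒ blocked
  4. X3 ← X0 → X5 — X0:fork[blocks] ⇒ blocked
All paths are blocked; X3 ⊥ X5 | {X0, X4} holds.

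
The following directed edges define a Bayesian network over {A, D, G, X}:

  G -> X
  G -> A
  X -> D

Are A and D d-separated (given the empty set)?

No — A and D are not d-separated given ∅.

There is one path between A and D:
Path 1: A ← G → X → D
  G is a fork and G is not conditioned on; X is a chain and X is not conditioned on — no node blocks this path, so it is active.
Because an active path exists, A and D are not d-separated.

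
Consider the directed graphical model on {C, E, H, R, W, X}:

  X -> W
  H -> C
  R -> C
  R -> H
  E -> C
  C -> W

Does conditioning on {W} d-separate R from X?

No — R and X are not d-separated given {W}.

There are 2 undirected paths between R and X; checking each against the conditioning set {W}:
  1. R → C → W ← X — C:chain[open]; W:collider[open] ⇒ active
  2. R → H → C → W ← X — H:chain[open]; C:chain[open]; W:collider[open] ⇒ active
Because an active path exists, R and X are not d-separated.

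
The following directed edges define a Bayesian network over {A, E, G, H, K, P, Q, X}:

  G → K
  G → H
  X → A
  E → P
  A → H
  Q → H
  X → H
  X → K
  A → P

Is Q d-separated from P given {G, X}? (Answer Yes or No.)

We examine all 3 paths between Q and P:
Path 1: Q → H ← A → P
  H is a collider here and neither H nor any of its descendants is conditioned on, so the collider stays closed — the path is blocked at H.
Path 2: Q → H ← X → A → P
  H is a collider here and neither H nor any of its descendants is conditioned on, so the collider stays closed — the path is blocked at H.
Path 3: Q → H ← G → K ← X → A → P
  H is a collider here and neither H nor any of its descendants is conditioned on, so the collider stays closed — the path is blocked at H.
Since every path is blocked, d-separation holds.

Yes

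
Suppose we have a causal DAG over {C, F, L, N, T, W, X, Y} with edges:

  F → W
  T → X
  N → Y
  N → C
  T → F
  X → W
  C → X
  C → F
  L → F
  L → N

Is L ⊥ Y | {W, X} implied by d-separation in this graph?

We examine all 4 paths between L and Y:
Path 1: L → F → W ← X ← C ← N → Y
  X is a chain here and X is conditioned on, so the path is blocked at X.
Path 2: L → F ← T → X ← C ← N → Y
  F is a collider and its descendant W is conditioned on, which opens it; T is a fork and T is not conditioned on; X is a collider and X is conditioned on, which opens it; C is a chain and C is not conditioned on; N is a fork and N is not conditioned on — no node blocks this path, so it is active.
Path 3: L → F ← C ← N → Y
  F is a collider and its descendant W is conditioned on, which opens it; C is a chain and C is not conditioned on; N is a fork and N is not conditioned on — no node blocks this path, so it is active.
Path 4: L → N → Y
  N is a chain and N is not conditioned on — no node blocks this path, so it is active.
At least one path is unblocked, so d-separation fails.

No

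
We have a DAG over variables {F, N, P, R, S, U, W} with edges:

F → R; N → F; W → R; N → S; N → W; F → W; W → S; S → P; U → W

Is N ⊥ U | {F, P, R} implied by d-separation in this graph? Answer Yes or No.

We examine all 4 paths between N and U:
Path 1: N → W ← U
  W is a collider and its descendant P is conditioned on, which opens it — no node blocks this path, so it is active.
Path 2: N → S ← W ← U
  S is a collider and its descendant P is conditioned on, which opens it; W is a chain and W is not conditioned on — no node blocks this path, so it is active.
Path 3: N → F → R ← W ← U
  F is a chain here and F is conditioned on, so the path is blocked at F.
Path 4: N → F → W ← U
  F is a chain here and F is conditioned on, so the path is blocked at F.
At least one path is unblocked, so d-separation fails.

No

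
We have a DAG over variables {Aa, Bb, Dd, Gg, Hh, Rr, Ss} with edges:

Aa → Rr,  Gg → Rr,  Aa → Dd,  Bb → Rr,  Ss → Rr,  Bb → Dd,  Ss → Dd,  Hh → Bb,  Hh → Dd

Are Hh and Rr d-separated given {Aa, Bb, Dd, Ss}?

Yes

Enumerating the 6 paths from Hh to Rr and testing each for blocking by {Aa, Bb, Dd, Ss}:
Path 1: Hh → Dd ← Ss → Rr
  Ss is a fork here and Ss is conditioned on, so the path is blocked at Ss.
Path 2: Hh → Dd ← Aa → Rr
  Aa is a fork here and Aa is conditioned on, so the path is blocked at Aa.
Path 3: Hh → Dd ← Bb → Rr
  Bb is a fork here and Bb is conditioned on, so the path is blocked at Bb.
Path 4: Hh → Bb → Rr
  Bb is a chain here and Bb is conditioned on, so the path is blocked at Bb.
Path 5: Hh → Bb → Dd ← Ss → Rr
  Bb is a chain here and Bb is conditioned on, so the path is blocked at Bb.
Path 6: Hh → Bb → Dd ← Aa → Rr
  Bb is a chain here and Bb is conditioned on, so the path is blocked at Bb.
Since every path is blocked, d-separation holds.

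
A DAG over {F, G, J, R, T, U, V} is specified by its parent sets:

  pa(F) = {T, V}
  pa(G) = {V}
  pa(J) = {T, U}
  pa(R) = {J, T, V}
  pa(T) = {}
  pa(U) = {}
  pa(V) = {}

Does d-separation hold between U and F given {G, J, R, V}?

No — U and F are not d-separated given {G, J, R, V}.

4 paths connect U and F; each must be blocked for d-separation to hold:
Path 1: U → J → R ← T → F
  J is a chain here and J is conditioned on, so the path is blocked at J.
Path 2: U → J → R ← V → F
  J is a chain here and J is conditioned on, so the path is blocked at J.
Path 3: U → J ← T → R ← V → F
  V is a fork here and V is conditioned on, so the path is blocked at V.
Path 4: U → J ← T → F
  J is a collider and J is conditioned on, which opens it; T is a fork and T is not conditioned on — no node blocks this path, so it is active.
At least one path is unblocked, so d-separation fails.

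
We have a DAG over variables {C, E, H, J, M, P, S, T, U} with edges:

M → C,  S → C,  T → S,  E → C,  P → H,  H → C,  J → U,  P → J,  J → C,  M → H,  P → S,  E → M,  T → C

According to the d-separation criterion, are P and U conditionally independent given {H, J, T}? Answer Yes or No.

We examine all 6 paths between P and U:
  1. P → S ← T → C ← J → U — S:collider[blocks]; T:fork[blocks]; C:collider[blocks]; J:fork[blocks] ⇒ blocked
  2. P → S → C ← J → U — S:chain[open]; C:collider[blocks]; J:fork[blocks] ⇒ blocked
  3. P → H → C ← J → U — H:chain[blocks]; C:collider[blocks]; J:fork[blocks] ⇒ blocked
  4. P → H ← M → C ← J → U — H:collider[open]; M:fork[open]; C:collider[blocks]; J:fork[blocks] ⇒ blocked
  5. P → H ← M ← E → C ← J → U — H:collider[open]; M:chain[open]; E:fork[open]; C:collider[blocks]; J:fork[blocks] ⇒ blocked
  6. P → J → U — J:chain[blocks] ⇒ blocked
Since every path is blocked, d-separation holds.

Yes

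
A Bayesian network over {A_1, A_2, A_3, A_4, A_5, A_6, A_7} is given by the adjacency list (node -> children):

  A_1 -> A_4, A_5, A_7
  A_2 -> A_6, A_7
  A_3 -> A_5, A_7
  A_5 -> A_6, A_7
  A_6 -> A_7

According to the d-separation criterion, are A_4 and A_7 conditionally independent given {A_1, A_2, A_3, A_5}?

Yes

There are 5 undirected paths between A_4 and A_7; checking each against the conditioning set {A_1, A_2, A_3, A_5}:
Path 1: A_4 ← A_1 → A_7
  A_1 is a fork here and A_1 is conditioned on, so the path is blocked at A_1.
Path 2: A_4 ← A_1 → A_5 ← A_3 → A_7
  A_1 is a fork here and A_1 is conditioned on, so the path is blocked at A_1.
Path 3: A_4 ← A_1 → A_5 → A_7
  A_1 is a fork here and A_1 is conditioned on, so the path is blocked at A_1.
Path 4: A_4 ← A_1 → A_5 → A_6 ← A_2 → A_7
  A_1 is a fork here and A_1 is conditioned on, so the path is blocked at A_1.
Path 5: A_4 ← A_1 → A_5 → A_6 → A_7
  A_1 is a fork here and A_1 is conditioned on, so the path is blocked at A_1.
Every path is blocked, so A_4 and A_7 are d-separated given {A_1, A_2, A_3, A_5}.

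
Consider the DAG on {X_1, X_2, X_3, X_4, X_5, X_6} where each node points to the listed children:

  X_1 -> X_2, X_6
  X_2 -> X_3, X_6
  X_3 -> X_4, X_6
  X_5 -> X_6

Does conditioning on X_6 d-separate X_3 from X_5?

3 paths connect X_3 and X_5; each must be blocked for d-separation to hold:
Path 1: X_3 → X_6 ← X_5
  X_6 is a collider and X_6 is conditioned on, which opens it — no node blocks this path, so it is active.
Path 2: X_3 ← X_2 ← X_1 → X_6 ← X_5
  X_2 is a chain and X_2 is not conditioned on; X_1 is a fork and X_1 is not conditioned on; X_6 is a collider and X_6 is conditioned on, which opens it — no node blocks this path, so it is active.
Path 3: X_3 ← X_2 → X_6 ← X_5
  X_2 is a fork and X_2 is not conditioned on; X_6 is a collider and X_6 is conditioned on, which opens it — no node blocks this path, so it is active.
At least one path is unblocked, so d-separation fails.

No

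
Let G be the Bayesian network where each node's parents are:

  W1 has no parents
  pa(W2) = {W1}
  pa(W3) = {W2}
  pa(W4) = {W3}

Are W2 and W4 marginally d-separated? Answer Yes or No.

No

There is one path between W2 and W4:
Path 1: W2 → W3 → W4
  W3 is a chain and W3 is not conditioned on — no node blocks this path, so it is active.
At least one path is unblocked, so d-separation fails.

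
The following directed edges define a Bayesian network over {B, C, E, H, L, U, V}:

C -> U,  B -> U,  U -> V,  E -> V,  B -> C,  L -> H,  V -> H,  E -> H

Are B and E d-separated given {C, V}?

No

We examine all 4 paths between B and E:
Path 1: B → C → U → V ← E
  C is a chain here and C is conditioned on, so the path is blocked at C.
Path 2: B → C → U → V → H ← E
  C is a chain here and C is conditioned on, so the path is blocked at C.
Path 3: B → U → V ← E
  U is a chain and U is not conditioned on; V is a collider and V is conditioned on, which opens it — no node blocks this path, so it is active.
Path 4: B → U → V → H ← E
  V is a chain here and V is conditioned on, so the path is blocked at V.
At least one path is unblocked, so d-separation fails.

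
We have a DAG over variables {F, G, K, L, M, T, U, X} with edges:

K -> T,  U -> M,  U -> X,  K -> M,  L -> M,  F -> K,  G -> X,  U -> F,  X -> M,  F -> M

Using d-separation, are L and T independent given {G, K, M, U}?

There are 4 undirected paths between L and T; checking each against the conditioning set {G, K, M, U}:
Path 1: L → M ← F → K → T
  K is a chain here and K is conditioned on, so the path is blocked at K.
Path 2: L → M ← X ← U → F → K → T
  U is a fork here and U is conditioned on, so the path is blocked at U.
Path 3: L → M ← K → T
  K is a fork here and K is conditioned on, so the path is blocked at K.
Path 4: L → M ← U → F → K → T
  U is a fork here and U is conditioned on, so the path is blocked at U.
Since every path is blocked, d-separation holds.

Yes — L and T are d-separated given {G, K, M, U}.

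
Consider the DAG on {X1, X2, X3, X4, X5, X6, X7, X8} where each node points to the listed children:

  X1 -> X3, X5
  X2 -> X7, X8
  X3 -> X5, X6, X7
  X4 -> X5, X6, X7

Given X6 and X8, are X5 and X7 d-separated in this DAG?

No — X5 and X7 are not d-separated given {X6, X8}.

There are 6 undirected paths between X5 and X7; checking each against the conditioning set {X6, X8}:
  1. X5 ← X1 → X3 → X6 ← X4 → X7 — X1:fork[open]; X3:chain[open]; X6:collider[open]; X4:fork[open] ⇒ active
  2. X5 ← X1 → X3 → X7 — X1:fork[open]; X3:chain[open] ⇒ active
  3. X5 ← X4 → X6 ← X3 → X7 — X4:fork[open]; X6:collider[open]; X3:fork[open] ⇒ active
  4. X5 ← X4 → X7 — X4:fork[open] ⇒ active
  5. X5 ← X3 → X6 ← X4 → X7 — X3:fork[open]; X6:collider[open]; X4:fork[open] ⇒ active
  6. X5 ← X3 → X7 — X3:fork[open] ⇒ active
Because an active path exists, X5 and X7 are not d-separated.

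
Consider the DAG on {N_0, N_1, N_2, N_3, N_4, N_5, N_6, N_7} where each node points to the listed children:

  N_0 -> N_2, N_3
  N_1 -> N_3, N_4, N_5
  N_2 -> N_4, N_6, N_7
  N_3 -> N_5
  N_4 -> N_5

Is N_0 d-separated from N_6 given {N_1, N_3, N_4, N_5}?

No — N_0 and N_6 are not d-separated given {N_1, N_3, N_4, N_5}.

5 paths connect N_0 and N_6; each must be blocked for d-separation to hold:
  1. N_0 → N_2 → N_6 — N_2:chain[open] ⇒ active
  2. N_0 → N_3 ← N_1 → N_4 ← N_2 → N_6 — N_3:collider[open]; N_1:fork[blocks]; N_4:collider[open]; N_2:fork[open] ⇒ blocked
  3. N_0 → N_3 ← N_1 → N_5 ← N_4 ← N_2 → N_6 — N_3:collider[open]; N_1:fork[blocks]; N_5:collider[open]; N_4:chain[blocks]; N_2:fork[open] ⇒ blocked
  4. N_0 → N_3 → N_5 ← N_1 → N_4 ← N_2 → N_6 — N_3:chain[blocks]; N_5:collider[open]; N_1:fork[blocks]; N_4:collider[open]; N_2:fork[open] ⇒ blocked
  5. N_0 → N_3 → N_5 ← N_4 ← N_2 → N_6 — N_3:chain[blocks]; N_5:collider[open]; N_4:chain[blocks]; N_2:fork[open] ⇒ blocked
Because an active path exists, N_0 and N_6 are not d-separated.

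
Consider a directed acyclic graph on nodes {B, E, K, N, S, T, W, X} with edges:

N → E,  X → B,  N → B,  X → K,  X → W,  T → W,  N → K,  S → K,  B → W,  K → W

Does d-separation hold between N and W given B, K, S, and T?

Enumerating the 6 paths from N to W and testing each for blocking by {B, K, S, T}:
Path 1: N → K ← X → W
  K is a collider and K is conditioned on, which opens it; X is a fork and X is not conditioned on — no node blocks this path, so it is active.
Path 2: N → K ← X → B → W
  B is a chain here and B is conditioned on, so the path is blocked at B.
Path 3: N → K → W
  K is a chain here and K is conditioned on, so the path is blocked at K.
Path 4: N → B ← X → K → W
  K is a chain here and K is conditioned on, so the path is blocked at K.
Path 5: N → B ← X → W
  B is a collider and B is conditioned on, which opens it; X is a fork and X is not conditioned on — no node blocks this path, so it is active.
Path 6: N → B → W
  B is a chain here and B is conditioned on, so the path is blocked at B.
Since the path N → K ← X → W is active, N and W are not d-separated given {B, K, S, T}.

No — N and W are not d-separated given {B, K, S, T}.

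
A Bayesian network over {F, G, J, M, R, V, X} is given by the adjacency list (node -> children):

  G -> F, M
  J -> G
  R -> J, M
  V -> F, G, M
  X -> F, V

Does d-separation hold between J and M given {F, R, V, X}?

No

We examine all 5 paths between J and M:
  1. J → G → F ← X → V → M — G:chain[open]; F:collider[open]; X:fork[blocks]; V:chain[blocks] ⇒ blocked
  2. J → G → F ← V → M — G:chain[open]; F:collider[open]; V:fork[blocks] ⇒ blocked
  3. J → G ← V → M — G:collider[open]; V:fork[blocks] ⇒ blocked
  4. J → G → M — G:chain[open] ⇒ active
  5. J ← R → M — R:fork[blocks] ⇒ blocked
Because an active path exists, J and M are not d-separated.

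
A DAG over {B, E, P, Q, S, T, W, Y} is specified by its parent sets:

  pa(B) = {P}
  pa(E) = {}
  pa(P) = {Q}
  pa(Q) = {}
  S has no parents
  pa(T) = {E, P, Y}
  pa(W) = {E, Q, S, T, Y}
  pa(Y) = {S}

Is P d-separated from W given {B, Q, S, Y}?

No — P and W are not d-separated given {B, Q, S, Y}.

5 paths connect P and W; each must be blocked for d-separation to hold:
Path 1: P ← Q → W
  Q is a fork here and Q is conditioned on, so the path is blocked at Q.
Path 2: P → T ← E → W
  T is a collider here and neither T nor any of its descendants is conditioned on, so the collider stays closed — the path is blocked at T.
Path 3: P → T ← Y → W
  T is a collider here and neither T nor any of its descendants is conditioned on, so the collider stays closed — the path is blocked at T.
Path 4: P → T ← Y ← S → W
  T is a collider here and neither T nor any of its descendants is conditioned on, so the collider stays closed — the path is blocked at T.
Path 5: P → T → W
  T is a chain and T is not conditioned on — no node blocks this path, so it is active.
Because an active path exists, P and W are not d-separated.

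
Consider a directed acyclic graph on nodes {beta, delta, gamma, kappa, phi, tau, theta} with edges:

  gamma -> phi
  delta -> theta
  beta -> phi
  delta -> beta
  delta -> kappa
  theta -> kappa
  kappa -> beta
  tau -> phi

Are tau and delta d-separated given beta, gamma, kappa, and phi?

There are 3 undirected paths between tau and delta; checking each against the conditioning set {beta, gamma, kappa, phi}:
Path 1: tau → phi ← beta ← kappa ← theta ← delta
  beta is a chain here and beta is conditioned on, so the path is blocked at beta.
Path 2: tau → phi ← beta ← kappa ← delta
  beta is a chain here and beta is conditioned on, so the path is blocked at beta.
Path 3: tau → phi ← beta ← delta
  beta is a chain here and beta is conditioned on, so the path is blocked at beta.
All paths are blocked; tau ⊥ delta | {beta, gamma, kappa, phi} holds.

Yes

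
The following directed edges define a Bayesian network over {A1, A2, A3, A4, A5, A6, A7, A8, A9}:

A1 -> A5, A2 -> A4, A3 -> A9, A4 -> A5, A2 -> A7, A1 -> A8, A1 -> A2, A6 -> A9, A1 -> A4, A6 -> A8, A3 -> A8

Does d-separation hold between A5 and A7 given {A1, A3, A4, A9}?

There are 4 undirected paths between A5 and A7; checking each against the conditioning set {A1, A3, A4, A9}:
Path 1: A5 ← A1 → A2 → A7
  A1 is a fork here and A1 is conditioned on, so the path is blocked at A1.
Path 2: A5 ← A1 → A4 ← A2 → A7
  A1 is a fork here and A1 is conditioned on, so the path is blocked at A1.
Path 3: A5 ← A4 ← A2 → A7
  A4 is a chain here and A4 is conditioned on, so the path is blocked at A4.
Path 4: A5 ← A4 ← A1 → A2 → A7
  A4 is a chain here and A4 is conditioned on, so the path is blocked at A4.
Since every path is blocked, d-separation holds.

Yes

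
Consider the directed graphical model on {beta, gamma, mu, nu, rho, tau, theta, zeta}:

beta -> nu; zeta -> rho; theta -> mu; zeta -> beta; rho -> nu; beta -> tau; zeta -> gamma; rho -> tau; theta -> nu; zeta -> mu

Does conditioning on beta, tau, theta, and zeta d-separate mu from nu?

Yes

Enumerating the 5 paths from mu to nu and testing each for blocking by {beta, tau, theta, zeta}:
  1. mu ← zeta → rho → nu — zeta:fork[blocks]; rho:chain[open] ⇒ blocked
  2. mu ← zeta → rho → tau ← beta → nu — zeta:fork[blocks]; rho:chain[open]; tau:collider[open]; beta:fork[blocks] ⇒ blocked
  3. mu ← zeta → beta → nu — zeta:fork[blocks]; beta:chain[blocks] ⇒ blocked
  4. mu ← zeta → beta → tau ← rho → nu — zeta:fork[blocks]; beta:chain[blocks]; tau:collider[open]; rho:fork[open] ⇒ blocked
  5. mu ← theta → nu — theta:fork[blocks] ⇒ blocked
Since every path is blocked, d-separation holds.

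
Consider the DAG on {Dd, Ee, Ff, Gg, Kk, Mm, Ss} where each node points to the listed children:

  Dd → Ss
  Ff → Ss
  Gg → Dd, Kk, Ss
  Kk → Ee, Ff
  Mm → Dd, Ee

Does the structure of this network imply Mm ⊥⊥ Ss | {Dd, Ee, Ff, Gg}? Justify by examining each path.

Yes — Mm and Ss are d-separated given {Dd, Ee, Ff, Gg}.

Enumerating the 6 paths from Mm to Ss and testing each for blocking by {Dd, Ee, Ff, Gg}:
Path 1: Mm → Dd → Ss
  Dd is a chain here and Dd is conditioned on, so the path is blocked at Dd.
Path 2: Mm → Dd ← Gg → Kk → Ff → Ss
  Gg is a fork here and Gg is conditioned on, so the path is blocked at Gg.
Path 3: Mm → Dd ← Gg → Ss
  Gg is a fork here and Gg is conditioned on, so the path is blocked at Gg.
Path 4: Mm → Ee ← Kk → Ff → Ss
  Ff is a chain here and Ff is conditioned on, so the path is blocked at Ff.
Path 5: Mm → Ee ← Kk ← Gg → Dd → Ss
  Gg is a fork here and Gg is conditioned on, so the path is blocked at Gg.
Path 6: Mm → Ee ← Kk ← Gg → Ss
  Gg is a fork here and Gg is conditioned on, so the path is blocked at Gg.
Every path is blocked, so Mm and Ss are d-separated given {Dd, Ee, Ff, Gg}.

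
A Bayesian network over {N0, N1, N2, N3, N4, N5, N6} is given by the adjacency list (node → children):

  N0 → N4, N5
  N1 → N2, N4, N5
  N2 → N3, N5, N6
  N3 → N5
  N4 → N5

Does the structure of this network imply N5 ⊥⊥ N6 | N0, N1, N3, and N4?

No

5 paths connect N5 and N6; each must be blocked for d-separation to hold:
Path 1: N5 ← N4 ← N1 → N2 → N6
  N4 is a chain here and N4 is conditioned on, so the path is blocked at N4.
Path 2: N5 ← N3 ← N2 → N6
  N3 is a chain here and N3 is conditioned on, so the path is blocked at N3.
Path 3: N5 ← N2 → N6
  N2 is a fork and N2 is not conditioned on — no node blocks this path, so it is active.
Path 4: N5 ← N0 → N4 ← N1 → N2 → N6
  N0 is a fork here and N0 is conditioned on, so the path is blocked at N0.
Path 5: N5 ← N1 → N2 → N6
  N1 is a fork here and N1 is conditioned on, so the path is blocked at N1.
At least one path is unblocked, so d-separation fails.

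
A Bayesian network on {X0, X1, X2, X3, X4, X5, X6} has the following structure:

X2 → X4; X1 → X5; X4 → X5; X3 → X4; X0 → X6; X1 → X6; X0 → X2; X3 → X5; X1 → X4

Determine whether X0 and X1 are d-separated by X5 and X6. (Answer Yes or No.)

Enumerating the 4 paths from X0 to X1 and testing each for blocking by {X5, X6}:
  1. X0 → X6 ← X1 — X6:collider[open] ⇒ active
  2. X0 → X2 → X4 ← X1 — X2:chain[open]; X4:collider[open] ⇒ active
  3. X0 → X2 → X4 → X5 ← X1 — X2:chain[open]; X4:chain[open]; X5:collider[open] ⇒ active
  4. X0 → X2 → X4 ← X3 → X5 ← X1 — X2:chain[open]; X4:collider[open]; X3:fork[open]; X5:collider[open] ⇒ active
Since the path X0 → X6 ← X1 is active, X0 and X1 are not d-separated given {X5, X6}.

No — X0 and X1 are not d-separated given {X5, X6}.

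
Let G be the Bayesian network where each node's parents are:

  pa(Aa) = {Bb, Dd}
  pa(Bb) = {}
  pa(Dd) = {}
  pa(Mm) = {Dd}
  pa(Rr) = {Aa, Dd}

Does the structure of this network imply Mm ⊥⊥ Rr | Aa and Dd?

There are 2 undirected paths between Mm and Rr; checking each against the conditioning set {Aa, Dd}:
Path 1: Mm ← Dd → Rr
  Dd is a fork here and Dd is conditioned on, so the path is blocked at Dd.
Path 2: Mm ← Dd → Aa → Rr
  Dd is a fork here and Dd is conditioned on, so the path is blocked at Dd.
Since every path is blocked, d-separation holds.

Yes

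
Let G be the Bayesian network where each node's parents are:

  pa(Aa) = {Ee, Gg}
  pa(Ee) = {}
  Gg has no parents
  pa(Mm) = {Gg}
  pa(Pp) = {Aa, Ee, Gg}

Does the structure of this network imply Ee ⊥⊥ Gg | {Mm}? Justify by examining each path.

Yes

Enumerating the 4 paths from Ee to Gg and testing each for blocking by {Mm}:
Path 1: Ee → Pp ← Aa ← Gg
  Pp is a collider here and neither Pp nor any of its descendants is conditioned on, so the collider stays closed — the path is blocked at Pp.
Path 2: Ee → Pp ← Gg
  Pp is a collider here and neither Pp nor any of its descendants is conditioned on, so the collider stays closed — the path is blocked at Pp.
Path 3: Ee → Aa → Pp ← Gg
  Pp is a collider here and neither Pp nor any of its descendants is conditioned on, so the collider stays closed — the path is blocked at Pp.
Path 4: Ee → Aa ← Gg
  Aa is a collider here and neither Aa nor any of its descendants is conditioned on, so the collider stays closed — the path is blocked at Aa.
Every path is blocked, so Ee and Gg are d-separated given {Mm}.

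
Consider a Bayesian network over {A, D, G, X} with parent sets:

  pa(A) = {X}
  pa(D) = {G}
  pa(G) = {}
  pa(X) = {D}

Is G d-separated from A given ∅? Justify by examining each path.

No

Only one path connects G and A:
Path 1: G → D → X → A
  D is a chain and D is not conditioned on; X is a chain and X is not conditioned on — no node blocks this path, so it is active.
Because an active path exists, G and A are not d-separated.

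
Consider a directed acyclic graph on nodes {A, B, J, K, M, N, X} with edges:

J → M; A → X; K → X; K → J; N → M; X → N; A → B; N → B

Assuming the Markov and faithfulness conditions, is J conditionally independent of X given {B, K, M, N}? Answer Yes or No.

3 paths connect J and X; each must be blocked for d-separation to hold:
  1. J → M ← N ← X — M:collider[open]; N:chain[blocks] ⇒ blocked
  2. J → M ← N → B ← A → X — M:collider[open]; N:fork[blocks]; B:collider[open]; A:fork[open] ⇒ blocked
  3. J ← K → X — K:fork[blocks] ⇒ blocked
Every path is blocked, so J and X are d-separated given {B, K, M, N}.

Yes — J and X are d-separated given {B, K, M, N}.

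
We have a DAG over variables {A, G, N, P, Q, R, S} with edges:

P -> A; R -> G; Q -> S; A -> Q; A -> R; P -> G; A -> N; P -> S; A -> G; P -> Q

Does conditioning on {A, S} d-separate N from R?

Yes

There are 5 undirected paths between N and R; checking each against the conditioning set {A, S}:
Path 1: N ← A → Q → S ← P → G ← R
  A is a fork here and A is conditioned on, so the path is blocked at A.
Path 2: N ← A → Q ← P → G ← R
  A is a fork here and A is conditioned on, so the path is blocked at A.
Path 3: N ← A ← P → G ← R
  A is a chain here and A is conditioned on, so the path is blocked at A.
Path 4: N ← A → R
  A is a fork here and A is conditioned on, so the path is blocked at A.
Path 5: N ← A → G ← R
  A is a fork here and A is conditioned on, so the path is blocked at A.
All paths are blocked; N ⊥ R | {A, S} holds.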